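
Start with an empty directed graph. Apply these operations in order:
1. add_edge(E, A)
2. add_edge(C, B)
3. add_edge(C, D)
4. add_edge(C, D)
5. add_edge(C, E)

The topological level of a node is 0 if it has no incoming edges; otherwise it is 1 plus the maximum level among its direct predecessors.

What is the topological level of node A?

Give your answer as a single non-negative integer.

Answer: 2

Derivation:
Op 1: add_edge(E, A). Edges now: 1
Op 2: add_edge(C, B). Edges now: 2
Op 3: add_edge(C, D). Edges now: 3
Op 4: add_edge(C, D) (duplicate, no change). Edges now: 3
Op 5: add_edge(C, E). Edges now: 4
Compute levels (Kahn BFS):
  sources (in-degree 0): C
  process C: level=0
    C->B: in-degree(B)=0, level(B)=1, enqueue
    C->D: in-degree(D)=0, level(D)=1, enqueue
    C->E: in-degree(E)=0, level(E)=1, enqueue
  process B: level=1
  process D: level=1
  process E: level=1
    E->A: in-degree(A)=0, level(A)=2, enqueue
  process A: level=2
All levels: A:2, B:1, C:0, D:1, E:1
level(A) = 2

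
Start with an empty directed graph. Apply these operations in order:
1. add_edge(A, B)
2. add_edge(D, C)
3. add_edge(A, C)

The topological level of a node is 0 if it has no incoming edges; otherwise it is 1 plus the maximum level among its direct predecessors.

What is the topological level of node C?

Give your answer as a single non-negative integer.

Answer: 1

Derivation:
Op 1: add_edge(A, B). Edges now: 1
Op 2: add_edge(D, C). Edges now: 2
Op 3: add_edge(A, C). Edges now: 3
Compute levels (Kahn BFS):
  sources (in-degree 0): A, D
  process A: level=0
    A->B: in-degree(B)=0, level(B)=1, enqueue
    A->C: in-degree(C)=1, level(C)>=1
  process D: level=0
    D->C: in-degree(C)=0, level(C)=1, enqueue
  process B: level=1
  process C: level=1
All levels: A:0, B:1, C:1, D:0
level(C) = 1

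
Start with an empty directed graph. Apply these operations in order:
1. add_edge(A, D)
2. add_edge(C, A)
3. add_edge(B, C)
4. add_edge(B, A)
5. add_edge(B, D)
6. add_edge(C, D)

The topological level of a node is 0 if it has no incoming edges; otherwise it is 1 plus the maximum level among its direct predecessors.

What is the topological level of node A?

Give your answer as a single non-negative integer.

Answer: 2

Derivation:
Op 1: add_edge(A, D). Edges now: 1
Op 2: add_edge(C, A). Edges now: 2
Op 3: add_edge(B, C). Edges now: 3
Op 4: add_edge(B, A). Edges now: 4
Op 5: add_edge(B, D). Edges now: 5
Op 6: add_edge(C, D). Edges now: 6
Compute levels (Kahn BFS):
  sources (in-degree 0): B
  process B: level=0
    B->A: in-degree(A)=1, level(A)>=1
    B->C: in-degree(C)=0, level(C)=1, enqueue
    B->D: in-degree(D)=2, level(D)>=1
  process C: level=1
    C->A: in-degree(A)=0, level(A)=2, enqueue
    C->D: in-degree(D)=1, level(D)>=2
  process A: level=2
    A->D: in-degree(D)=0, level(D)=3, enqueue
  process D: level=3
All levels: A:2, B:0, C:1, D:3
level(A) = 2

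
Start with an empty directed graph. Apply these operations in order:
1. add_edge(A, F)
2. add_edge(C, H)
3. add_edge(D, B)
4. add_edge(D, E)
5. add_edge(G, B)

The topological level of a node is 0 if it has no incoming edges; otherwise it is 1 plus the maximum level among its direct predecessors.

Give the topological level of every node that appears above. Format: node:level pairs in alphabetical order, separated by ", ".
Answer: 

Answer: A:0, B:1, C:0, D:0, E:1, F:1, G:0, H:1

Derivation:
Op 1: add_edge(A, F). Edges now: 1
Op 2: add_edge(C, H). Edges now: 2
Op 3: add_edge(D, B). Edges now: 3
Op 4: add_edge(D, E). Edges now: 4
Op 5: add_edge(G, B). Edges now: 5
Compute levels (Kahn BFS):
  sources (in-degree 0): A, C, D, G
  process A: level=0
    A->F: in-degree(F)=0, level(F)=1, enqueue
  process C: level=0
    C->H: in-degree(H)=0, level(H)=1, enqueue
  process D: level=0
    D->B: in-degree(B)=1, level(B)>=1
    D->E: in-degree(E)=0, level(E)=1, enqueue
  process G: level=0
    G->B: in-degree(B)=0, level(B)=1, enqueue
  process F: level=1
  process H: level=1
  process E: level=1
  process B: level=1
All levels: A:0, B:1, C:0, D:0, E:1, F:1, G:0, H:1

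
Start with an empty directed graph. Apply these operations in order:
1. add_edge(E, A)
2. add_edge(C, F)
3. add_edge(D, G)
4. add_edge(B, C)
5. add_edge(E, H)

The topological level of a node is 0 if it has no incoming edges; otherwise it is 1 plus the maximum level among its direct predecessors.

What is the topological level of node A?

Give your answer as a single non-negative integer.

Op 1: add_edge(E, A). Edges now: 1
Op 2: add_edge(C, F). Edges now: 2
Op 3: add_edge(D, G). Edges now: 3
Op 4: add_edge(B, C). Edges now: 4
Op 5: add_edge(E, H). Edges now: 5
Compute levels (Kahn BFS):
  sources (in-degree 0): B, D, E
  process B: level=0
    B->C: in-degree(C)=0, level(C)=1, enqueue
  process D: level=0
    D->G: in-degree(G)=0, level(G)=1, enqueue
  process E: level=0
    E->A: in-degree(A)=0, level(A)=1, enqueue
    E->H: in-degree(H)=0, level(H)=1, enqueue
  process C: level=1
    C->F: in-degree(F)=0, level(F)=2, enqueue
  process G: level=1
  process A: level=1
  process H: level=1
  process F: level=2
All levels: A:1, B:0, C:1, D:0, E:0, F:2, G:1, H:1
level(A) = 1

Answer: 1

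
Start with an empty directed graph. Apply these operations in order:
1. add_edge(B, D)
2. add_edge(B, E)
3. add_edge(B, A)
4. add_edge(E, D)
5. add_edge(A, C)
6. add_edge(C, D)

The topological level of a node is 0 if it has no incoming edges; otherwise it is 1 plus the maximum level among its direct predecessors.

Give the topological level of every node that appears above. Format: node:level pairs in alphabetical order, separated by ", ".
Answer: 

Answer: A:1, B:0, C:2, D:3, E:1

Derivation:
Op 1: add_edge(B, D). Edges now: 1
Op 2: add_edge(B, E). Edges now: 2
Op 3: add_edge(B, A). Edges now: 3
Op 4: add_edge(E, D). Edges now: 4
Op 5: add_edge(A, C). Edges now: 5
Op 6: add_edge(C, D). Edges now: 6
Compute levels (Kahn BFS):
  sources (in-degree 0): B
  process B: level=0
    B->A: in-degree(A)=0, level(A)=1, enqueue
    B->D: in-degree(D)=2, level(D)>=1
    B->E: in-degree(E)=0, level(E)=1, enqueue
  process A: level=1
    A->C: in-degree(C)=0, level(C)=2, enqueue
  process E: level=1
    E->D: in-degree(D)=1, level(D)>=2
  process C: level=2
    C->D: in-degree(D)=0, level(D)=3, enqueue
  process D: level=3
All levels: A:1, B:0, C:2, D:3, E:1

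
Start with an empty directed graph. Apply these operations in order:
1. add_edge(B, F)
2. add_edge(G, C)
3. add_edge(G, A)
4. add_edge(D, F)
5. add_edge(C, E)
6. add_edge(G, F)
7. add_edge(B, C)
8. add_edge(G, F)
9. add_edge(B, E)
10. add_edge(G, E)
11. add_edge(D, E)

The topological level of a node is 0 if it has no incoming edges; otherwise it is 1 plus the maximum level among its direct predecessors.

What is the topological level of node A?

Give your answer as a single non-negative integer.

Op 1: add_edge(B, F). Edges now: 1
Op 2: add_edge(G, C). Edges now: 2
Op 3: add_edge(G, A). Edges now: 3
Op 4: add_edge(D, F). Edges now: 4
Op 5: add_edge(C, E). Edges now: 5
Op 6: add_edge(G, F). Edges now: 6
Op 7: add_edge(B, C). Edges now: 7
Op 8: add_edge(G, F) (duplicate, no change). Edges now: 7
Op 9: add_edge(B, E). Edges now: 8
Op 10: add_edge(G, E). Edges now: 9
Op 11: add_edge(D, E). Edges now: 10
Compute levels (Kahn BFS):
  sources (in-degree 0): B, D, G
  process B: level=0
    B->C: in-degree(C)=1, level(C)>=1
    B->E: in-degree(E)=3, level(E)>=1
    B->F: in-degree(F)=2, level(F)>=1
  process D: level=0
    D->E: in-degree(E)=2, level(E)>=1
    D->F: in-degree(F)=1, level(F)>=1
  process G: level=0
    G->A: in-degree(A)=0, level(A)=1, enqueue
    G->C: in-degree(C)=0, level(C)=1, enqueue
    G->E: in-degree(E)=1, level(E)>=1
    G->F: in-degree(F)=0, level(F)=1, enqueue
  process A: level=1
  process C: level=1
    C->E: in-degree(E)=0, level(E)=2, enqueue
  process F: level=1
  process E: level=2
All levels: A:1, B:0, C:1, D:0, E:2, F:1, G:0
level(A) = 1

Answer: 1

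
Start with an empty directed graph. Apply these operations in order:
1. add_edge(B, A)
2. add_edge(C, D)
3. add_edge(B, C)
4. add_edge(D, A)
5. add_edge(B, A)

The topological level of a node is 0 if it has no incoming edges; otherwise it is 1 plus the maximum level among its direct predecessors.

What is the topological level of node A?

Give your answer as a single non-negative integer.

Answer: 3

Derivation:
Op 1: add_edge(B, A). Edges now: 1
Op 2: add_edge(C, D). Edges now: 2
Op 3: add_edge(B, C). Edges now: 3
Op 4: add_edge(D, A). Edges now: 4
Op 5: add_edge(B, A) (duplicate, no change). Edges now: 4
Compute levels (Kahn BFS):
  sources (in-degree 0): B
  process B: level=0
    B->A: in-degree(A)=1, level(A)>=1
    B->C: in-degree(C)=0, level(C)=1, enqueue
  process C: level=1
    C->D: in-degree(D)=0, level(D)=2, enqueue
  process D: level=2
    D->A: in-degree(A)=0, level(A)=3, enqueue
  process A: level=3
All levels: A:3, B:0, C:1, D:2
level(A) = 3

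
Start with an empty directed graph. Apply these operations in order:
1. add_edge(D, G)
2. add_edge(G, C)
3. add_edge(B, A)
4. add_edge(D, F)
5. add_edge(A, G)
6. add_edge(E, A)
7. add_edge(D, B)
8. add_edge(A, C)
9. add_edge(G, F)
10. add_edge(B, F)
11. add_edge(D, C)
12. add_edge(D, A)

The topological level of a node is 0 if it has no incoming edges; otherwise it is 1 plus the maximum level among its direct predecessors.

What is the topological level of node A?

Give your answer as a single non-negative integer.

Answer: 2

Derivation:
Op 1: add_edge(D, G). Edges now: 1
Op 2: add_edge(G, C). Edges now: 2
Op 3: add_edge(B, A). Edges now: 3
Op 4: add_edge(D, F). Edges now: 4
Op 5: add_edge(A, G). Edges now: 5
Op 6: add_edge(E, A). Edges now: 6
Op 7: add_edge(D, B). Edges now: 7
Op 8: add_edge(A, C). Edges now: 8
Op 9: add_edge(G, F). Edges now: 9
Op 10: add_edge(B, F). Edges now: 10
Op 11: add_edge(D, C). Edges now: 11
Op 12: add_edge(D, A). Edges now: 12
Compute levels (Kahn BFS):
  sources (in-degree 0): D, E
  process D: level=0
    D->A: in-degree(A)=2, level(A)>=1
    D->B: in-degree(B)=0, level(B)=1, enqueue
    D->C: in-degree(C)=2, level(C)>=1
    D->F: in-degree(F)=2, level(F)>=1
    D->G: in-degree(G)=1, level(G)>=1
  process E: level=0
    E->A: in-degree(A)=1, level(A)>=1
  process B: level=1
    B->A: in-degree(A)=0, level(A)=2, enqueue
    B->F: in-degree(F)=1, level(F)>=2
  process A: level=2
    A->C: in-degree(C)=1, level(C)>=3
    A->G: in-degree(G)=0, level(G)=3, enqueue
  process G: level=3
    G->C: in-degree(C)=0, level(C)=4, enqueue
    G->F: in-degree(F)=0, level(F)=4, enqueue
  process C: level=4
  process F: level=4
All levels: A:2, B:1, C:4, D:0, E:0, F:4, G:3
level(A) = 2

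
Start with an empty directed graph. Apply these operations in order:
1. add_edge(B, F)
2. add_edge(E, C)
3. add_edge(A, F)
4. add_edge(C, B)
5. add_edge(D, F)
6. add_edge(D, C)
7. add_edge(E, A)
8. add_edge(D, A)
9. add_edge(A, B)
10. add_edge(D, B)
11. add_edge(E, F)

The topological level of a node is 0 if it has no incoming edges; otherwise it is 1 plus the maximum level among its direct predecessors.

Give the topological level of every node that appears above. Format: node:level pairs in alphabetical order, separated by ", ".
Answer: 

Op 1: add_edge(B, F). Edges now: 1
Op 2: add_edge(E, C). Edges now: 2
Op 3: add_edge(A, F). Edges now: 3
Op 4: add_edge(C, B). Edges now: 4
Op 5: add_edge(D, F). Edges now: 5
Op 6: add_edge(D, C). Edges now: 6
Op 7: add_edge(E, A). Edges now: 7
Op 8: add_edge(D, A). Edges now: 8
Op 9: add_edge(A, B). Edges now: 9
Op 10: add_edge(D, B). Edges now: 10
Op 11: add_edge(E, F). Edges now: 11
Compute levels (Kahn BFS):
  sources (in-degree 0): D, E
  process D: level=0
    D->A: in-degree(A)=1, level(A)>=1
    D->B: in-degree(B)=2, level(B)>=1
    D->C: in-degree(C)=1, level(C)>=1
    D->F: in-degree(F)=3, level(F)>=1
  process E: level=0
    E->A: in-degree(A)=0, level(A)=1, enqueue
    E->C: in-degree(C)=0, level(C)=1, enqueue
    E->F: in-degree(F)=2, level(F)>=1
  process A: level=1
    A->B: in-degree(B)=1, level(B)>=2
    A->F: in-degree(F)=1, level(F)>=2
  process C: level=1
    C->B: in-degree(B)=0, level(B)=2, enqueue
  process B: level=2
    B->F: in-degree(F)=0, level(F)=3, enqueue
  process F: level=3
All levels: A:1, B:2, C:1, D:0, E:0, F:3

Answer: A:1, B:2, C:1, D:0, E:0, F:3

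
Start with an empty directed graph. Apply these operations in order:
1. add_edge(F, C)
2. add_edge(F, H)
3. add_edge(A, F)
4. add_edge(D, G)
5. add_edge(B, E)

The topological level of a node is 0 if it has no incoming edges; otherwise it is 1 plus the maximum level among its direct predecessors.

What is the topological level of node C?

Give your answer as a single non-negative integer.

Op 1: add_edge(F, C). Edges now: 1
Op 2: add_edge(F, H). Edges now: 2
Op 3: add_edge(A, F). Edges now: 3
Op 4: add_edge(D, G). Edges now: 4
Op 5: add_edge(B, E). Edges now: 5
Compute levels (Kahn BFS):
  sources (in-degree 0): A, B, D
  process A: level=0
    A->F: in-degree(F)=0, level(F)=1, enqueue
  process B: level=0
    B->E: in-degree(E)=0, level(E)=1, enqueue
  process D: level=0
    D->G: in-degree(G)=0, level(G)=1, enqueue
  process F: level=1
    F->C: in-degree(C)=0, level(C)=2, enqueue
    F->H: in-degree(H)=0, level(H)=2, enqueue
  process E: level=1
  process G: level=1
  process C: level=2
  process H: level=2
All levels: A:0, B:0, C:2, D:0, E:1, F:1, G:1, H:2
level(C) = 2

Answer: 2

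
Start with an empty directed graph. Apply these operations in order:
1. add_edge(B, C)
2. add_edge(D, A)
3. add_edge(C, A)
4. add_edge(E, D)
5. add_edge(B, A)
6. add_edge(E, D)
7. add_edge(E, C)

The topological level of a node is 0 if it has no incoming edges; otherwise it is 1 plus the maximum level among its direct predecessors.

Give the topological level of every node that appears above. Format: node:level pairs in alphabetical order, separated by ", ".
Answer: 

Op 1: add_edge(B, C). Edges now: 1
Op 2: add_edge(D, A). Edges now: 2
Op 3: add_edge(C, A). Edges now: 3
Op 4: add_edge(E, D). Edges now: 4
Op 5: add_edge(B, A). Edges now: 5
Op 6: add_edge(E, D) (duplicate, no change). Edges now: 5
Op 7: add_edge(E, C). Edges now: 6
Compute levels (Kahn BFS):
  sources (in-degree 0): B, E
  process B: level=0
    B->A: in-degree(A)=2, level(A)>=1
    B->C: in-degree(C)=1, level(C)>=1
  process E: level=0
    E->C: in-degree(C)=0, level(C)=1, enqueue
    E->D: in-degree(D)=0, level(D)=1, enqueue
  process C: level=1
    C->A: in-degree(A)=1, level(A)>=2
  process D: level=1
    D->A: in-degree(A)=0, level(A)=2, enqueue
  process A: level=2
All levels: A:2, B:0, C:1, D:1, E:0

Answer: A:2, B:0, C:1, D:1, E:0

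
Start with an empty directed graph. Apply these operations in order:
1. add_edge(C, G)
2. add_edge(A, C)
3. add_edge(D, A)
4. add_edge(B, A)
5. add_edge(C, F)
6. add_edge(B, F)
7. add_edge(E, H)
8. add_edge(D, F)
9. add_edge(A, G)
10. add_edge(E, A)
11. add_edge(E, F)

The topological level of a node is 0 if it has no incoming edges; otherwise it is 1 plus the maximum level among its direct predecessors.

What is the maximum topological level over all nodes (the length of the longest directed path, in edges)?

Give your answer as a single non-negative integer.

Answer: 3

Derivation:
Op 1: add_edge(C, G). Edges now: 1
Op 2: add_edge(A, C). Edges now: 2
Op 3: add_edge(D, A). Edges now: 3
Op 4: add_edge(B, A). Edges now: 4
Op 5: add_edge(C, F). Edges now: 5
Op 6: add_edge(B, F). Edges now: 6
Op 7: add_edge(E, H). Edges now: 7
Op 8: add_edge(D, F). Edges now: 8
Op 9: add_edge(A, G). Edges now: 9
Op 10: add_edge(E, A). Edges now: 10
Op 11: add_edge(E, F). Edges now: 11
Compute levels (Kahn BFS):
  sources (in-degree 0): B, D, E
  process B: level=0
    B->A: in-degree(A)=2, level(A)>=1
    B->F: in-degree(F)=3, level(F)>=1
  process D: level=0
    D->A: in-degree(A)=1, level(A)>=1
    D->F: in-degree(F)=2, level(F)>=1
  process E: level=0
    E->A: in-degree(A)=0, level(A)=1, enqueue
    E->F: in-degree(F)=1, level(F)>=1
    E->H: in-degree(H)=0, level(H)=1, enqueue
  process A: level=1
    A->C: in-degree(C)=0, level(C)=2, enqueue
    A->G: in-degree(G)=1, level(G)>=2
  process H: level=1
  process C: level=2
    C->F: in-degree(F)=0, level(F)=3, enqueue
    C->G: in-degree(G)=0, level(G)=3, enqueue
  process F: level=3
  process G: level=3
All levels: A:1, B:0, C:2, D:0, E:0, F:3, G:3, H:1
max level = 3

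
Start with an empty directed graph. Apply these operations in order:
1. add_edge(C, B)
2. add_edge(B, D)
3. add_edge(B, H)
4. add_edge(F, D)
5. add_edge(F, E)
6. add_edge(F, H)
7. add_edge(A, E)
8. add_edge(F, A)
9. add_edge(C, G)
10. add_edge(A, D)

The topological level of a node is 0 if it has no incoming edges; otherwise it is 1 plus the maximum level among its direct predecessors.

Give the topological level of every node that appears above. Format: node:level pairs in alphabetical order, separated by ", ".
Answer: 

Op 1: add_edge(C, B). Edges now: 1
Op 2: add_edge(B, D). Edges now: 2
Op 3: add_edge(B, H). Edges now: 3
Op 4: add_edge(F, D). Edges now: 4
Op 5: add_edge(F, E). Edges now: 5
Op 6: add_edge(F, H). Edges now: 6
Op 7: add_edge(A, E). Edges now: 7
Op 8: add_edge(F, A). Edges now: 8
Op 9: add_edge(C, G). Edges now: 9
Op 10: add_edge(A, D). Edges now: 10
Compute levels (Kahn BFS):
  sources (in-degree 0): C, F
  process C: level=0
    C->B: in-degree(B)=0, level(B)=1, enqueue
    C->G: in-degree(G)=0, level(G)=1, enqueue
  process F: level=0
    F->A: in-degree(A)=0, level(A)=1, enqueue
    F->D: in-degree(D)=2, level(D)>=1
    F->E: in-degree(E)=1, level(E)>=1
    F->H: in-degree(H)=1, level(H)>=1
  process B: level=1
    B->D: in-degree(D)=1, level(D)>=2
    B->H: in-degree(H)=0, level(H)=2, enqueue
  process G: level=1
  process A: level=1
    A->D: in-degree(D)=0, level(D)=2, enqueue
    A->E: in-degree(E)=0, level(E)=2, enqueue
  process H: level=2
  process D: level=2
  process E: level=2
All levels: A:1, B:1, C:0, D:2, E:2, F:0, G:1, H:2

Answer: A:1, B:1, C:0, D:2, E:2, F:0, G:1, H:2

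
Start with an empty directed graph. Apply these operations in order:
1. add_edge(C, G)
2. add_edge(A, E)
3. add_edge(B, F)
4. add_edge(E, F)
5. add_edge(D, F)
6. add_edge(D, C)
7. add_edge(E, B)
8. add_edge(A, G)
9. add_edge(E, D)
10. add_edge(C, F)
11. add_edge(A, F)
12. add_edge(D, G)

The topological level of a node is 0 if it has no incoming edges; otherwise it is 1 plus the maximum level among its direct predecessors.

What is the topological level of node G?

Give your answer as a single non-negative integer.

Op 1: add_edge(C, G). Edges now: 1
Op 2: add_edge(A, E). Edges now: 2
Op 3: add_edge(B, F). Edges now: 3
Op 4: add_edge(E, F). Edges now: 4
Op 5: add_edge(D, F). Edges now: 5
Op 6: add_edge(D, C). Edges now: 6
Op 7: add_edge(E, B). Edges now: 7
Op 8: add_edge(A, G). Edges now: 8
Op 9: add_edge(E, D). Edges now: 9
Op 10: add_edge(C, F). Edges now: 10
Op 11: add_edge(A, F). Edges now: 11
Op 12: add_edge(D, G). Edges now: 12
Compute levels (Kahn BFS):
  sources (in-degree 0): A
  process A: level=0
    A->E: in-degree(E)=0, level(E)=1, enqueue
    A->F: in-degree(F)=4, level(F)>=1
    A->G: in-degree(G)=2, level(G)>=1
  process E: level=1
    E->B: in-degree(B)=0, level(B)=2, enqueue
    E->D: in-degree(D)=0, level(D)=2, enqueue
    E->F: in-degree(F)=3, level(F)>=2
  process B: level=2
    B->F: in-degree(F)=2, level(F)>=3
  process D: level=2
    D->C: in-degree(C)=0, level(C)=3, enqueue
    D->F: in-degree(F)=1, level(F)>=3
    D->G: in-degree(G)=1, level(G)>=3
  process C: level=3
    C->F: in-degree(F)=0, level(F)=4, enqueue
    C->G: in-degree(G)=0, level(G)=4, enqueue
  process F: level=4
  process G: level=4
All levels: A:0, B:2, C:3, D:2, E:1, F:4, G:4
level(G) = 4

Answer: 4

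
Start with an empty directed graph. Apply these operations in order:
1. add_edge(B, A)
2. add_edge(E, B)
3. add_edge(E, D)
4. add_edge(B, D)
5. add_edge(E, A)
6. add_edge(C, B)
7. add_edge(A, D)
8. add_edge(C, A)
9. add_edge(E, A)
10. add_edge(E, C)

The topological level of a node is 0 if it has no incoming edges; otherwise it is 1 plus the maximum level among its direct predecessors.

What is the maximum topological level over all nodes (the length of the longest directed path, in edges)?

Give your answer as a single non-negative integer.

Answer: 4

Derivation:
Op 1: add_edge(B, A). Edges now: 1
Op 2: add_edge(E, B). Edges now: 2
Op 3: add_edge(E, D). Edges now: 3
Op 4: add_edge(B, D). Edges now: 4
Op 5: add_edge(E, A). Edges now: 5
Op 6: add_edge(C, B). Edges now: 6
Op 7: add_edge(A, D). Edges now: 7
Op 8: add_edge(C, A). Edges now: 8
Op 9: add_edge(E, A) (duplicate, no change). Edges now: 8
Op 10: add_edge(E, C). Edges now: 9
Compute levels (Kahn BFS):
  sources (in-degree 0): E
  process E: level=0
    E->A: in-degree(A)=2, level(A)>=1
    E->B: in-degree(B)=1, level(B)>=1
    E->C: in-degree(C)=0, level(C)=1, enqueue
    E->D: in-degree(D)=2, level(D)>=1
  process C: level=1
    C->A: in-degree(A)=1, level(A)>=2
    C->B: in-degree(B)=0, level(B)=2, enqueue
  process B: level=2
    B->A: in-degree(A)=0, level(A)=3, enqueue
    B->D: in-degree(D)=1, level(D)>=3
  process A: level=3
    A->D: in-degree(D)=0, level(D)=4, enqueue
  process D: level=4
All levels: A:3, B:2, C:1, D:4, E:0
max level = 4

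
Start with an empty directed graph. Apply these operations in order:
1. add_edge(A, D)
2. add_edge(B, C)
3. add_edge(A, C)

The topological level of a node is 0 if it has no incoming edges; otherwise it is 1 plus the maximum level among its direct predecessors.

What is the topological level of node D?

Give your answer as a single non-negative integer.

Answer: 1

Derivation:
Op 1: add_edge(A, D). Edges now: 1
Op 2: add_edge(B, C). Edges now: 2
Op 3: add_edge(A, C). Edges now: 3
Compute levels (Kahn BFS):
  sources (in-degree 0): A, B
  process A: level=0
    A->C: in-degree(C)=1, level(C)>=1
    A->D: in-degree(D)=0, level(D)=1, enqueue
  process B: level=0
    B->C: in-degree(C)=0, level(C)=1, enqueue
  process D: level=1
  process C: level=1
All levels: A:0, B:0, C:1, D:1
level(D) = 1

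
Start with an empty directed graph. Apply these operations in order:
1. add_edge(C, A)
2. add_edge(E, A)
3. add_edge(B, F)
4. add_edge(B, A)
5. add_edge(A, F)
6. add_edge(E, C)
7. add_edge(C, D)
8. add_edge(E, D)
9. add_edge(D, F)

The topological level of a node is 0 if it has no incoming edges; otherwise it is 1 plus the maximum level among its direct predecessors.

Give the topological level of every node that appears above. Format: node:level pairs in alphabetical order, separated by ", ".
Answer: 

Op 1: add_edge(C, A). Edges now: 1
Op 2: add_edge(E, A). Edges now: 2
Op 3: add_edge(B, F). Edges now: 3
Op 4: add_edge(B, A). Edges now: 4
Op 5: add_edge(A, F). Edges now: 5
Op 6: add_edge(E, C). Edges now: 6
Op 7: add_edge(C, D). Edges now: 7
Op 8: add_edge(E, D). Edges now: 8
Op 9: add_edge(D, F). Edges now: 9
Compute levels (Kahn BFS):
  sources (in-degree 0): B, E
  process B: level=0
    B->A: in-degree(A)=2, level(A)>=1
    B->F: in-degree(F)=2, level(F)>=1
  process E: level=0
    E->A: in-degree(A)=1, level(A)>=1
    E->C: in-degree(C)=0, level(C)=1, enqueue
    E->D: in-degree(D)=1, level(D)>=1
  process C: level=1
    C->A: in-degree(A)=0, level(A)=2, enqueue
    C->D: in-degree(D)=0, level(D)=2, enqueue
  process A: level=2
    A->F: in-degree(F)=1, level(F)>=3
  process D: level=2
    D->F: in-degree(F)=0, level(F)=3, enqueue
  process F: level=3
All levels: A:2, B:0, C:1, D:2, E:0, F:3

Answer: A:2, B:0, C:1, D:2, E:0, F:3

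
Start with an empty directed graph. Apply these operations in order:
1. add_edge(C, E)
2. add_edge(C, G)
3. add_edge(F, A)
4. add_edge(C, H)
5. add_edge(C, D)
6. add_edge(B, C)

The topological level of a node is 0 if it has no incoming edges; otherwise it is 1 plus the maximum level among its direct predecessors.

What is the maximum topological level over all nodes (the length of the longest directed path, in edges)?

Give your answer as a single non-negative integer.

Answer: 2

Derivation:
Op 1: add_edge(C, E). Edges now: 1
Op 2: add_edge(C, G). Edges now: 2
Op 3: add_edge(F, A). Edges now: 3
Op 4: add_edge(C, H). Edges now: 4
Op 5: add_edge(C, D). Edges now: 5
Op 6: add_edge(B, C). Edges now: 6
Compute levels (Kahn BFS):
  sources (in-degree 0): B, F
  process B: level=0
    B->C: in-degree(C)=0, level(C)=1, enqueue
  process F: level=0
    F->A: in-degree(A)=0, level(A)=1, enqueue
  process C: level=1
    C->D: in-degree(D)=0, level(D)=2, enqueue
    C->E: in-degree(E)=0, level(E)=2, enqueue
    C->G: in-degree(G)=0, level(G)=2, enqueue
    C->H: in-degree(H)=0, level(H)=2, enqueue
  process A: level=1
  process D: level=2
  process E: level=2
  process G: level=2
  process H: level=2
All levels: A:1, B:0, C:1, D:2, E:2, F:0, G:2, H:2
max level = 2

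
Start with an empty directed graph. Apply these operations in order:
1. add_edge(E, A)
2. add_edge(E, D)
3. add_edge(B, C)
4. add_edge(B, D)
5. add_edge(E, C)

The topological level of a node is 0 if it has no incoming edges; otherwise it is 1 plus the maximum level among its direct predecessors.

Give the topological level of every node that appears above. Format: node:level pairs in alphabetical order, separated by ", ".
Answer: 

Answer: A:1, B:0, C:1, D:1, E:0

Derivation:
Op 1: add_edge(E, A). Edges now: 1
Op 2: add_edge(E, D). Edges now: 2
Op 3: add_edge(B, C). Edges now: 3
Op 4: add_edge(B, D). Edges now: 4
Op 5: add_edge(E, C). Edges now: 5
Compute levels (Kahn BFS):
  sources (in-degree 0): B, E
  process B: level=0
    B->C: in-degree(C)=1, level(C)>=1
    B->D: in-degree(D)=1, level(D)>=1
  process E: level=0
    E->A: in-degree(A)=0, level(A)=1, enqueue
    E->C: in-degree(C)=0, level(C)=1, enqueue
    E->D: in-degree(D)=0, level(D)=1, enqueue
  process A: level=1
  process C: level=1
  process D: level=1
All levels: A:1, B:0, C:1, D:1, E:0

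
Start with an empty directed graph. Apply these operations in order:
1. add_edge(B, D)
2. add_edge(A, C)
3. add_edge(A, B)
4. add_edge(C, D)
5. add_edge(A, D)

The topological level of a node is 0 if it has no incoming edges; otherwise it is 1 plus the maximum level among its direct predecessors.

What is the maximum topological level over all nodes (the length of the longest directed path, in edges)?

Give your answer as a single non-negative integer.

Op 1: add_edge(B, D). Edges now: 1
Op 2: add_edge(A, C). Edges now: 2
Op 3: add_edge(A, B). Edges now: 3
Op 4: add_edge(C, D). Edges now: 4
Op 5: add_edge(A, D). Edges now: 5
Compute levels (Kahn BFS):
  sources (in-degree 0): A
  process A: level=0
    A->B: in-degree(B)=0, level(B)=1, enqueue
    A->C: in-degree(C)=0, level(C)=1, enqueue
    A->D: in-degree(D)=2, level(D)>=1
  process B: level=1
    B->D: in-degree(D)=1, level(D)>=2
  process C: level=1
    C->D: in-degree(D)=0, level(D)=2, enqueue
  process D: level=2
All levels: A:0, B:1, C:1, D:2
max level = 2

Answer: 2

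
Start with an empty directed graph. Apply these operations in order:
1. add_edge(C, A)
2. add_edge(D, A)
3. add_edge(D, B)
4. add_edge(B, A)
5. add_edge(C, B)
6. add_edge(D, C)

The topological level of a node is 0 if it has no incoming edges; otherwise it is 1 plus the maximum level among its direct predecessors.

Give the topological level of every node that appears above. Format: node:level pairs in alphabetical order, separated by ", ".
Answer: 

Answer: A:3, B:2, C:1, D:0

Derivation:
Op 1: add_edge(C, A). Edges now: 1
Op 2: add_edge(D, A). Edges now: 2
Op 3: add_edge(D, B). Edges now: 3
Op 4: add_edge(B, A). Edges now: 4
Op 5: add_edge(C, B). Edges now: 5
Op 6: add_edge(D, C). Edges now: 6
Compute levels (Kahn BFS):
  sources (in-degree 0): D
  process D: level=0
    D->A: in-degree(A)=2, level(A)>=1
    D->B: in-degree(B)=1, level(B)>=1
    D->C: in-degree(C)=0, level(C)=1, enqueue
  process C: level=1
    C->A: in-degree(A)=1, level(A)>=2
    C->B: in-degree(B)=0, level(B)=2, enqueue
  process B: level=2
    B->A: in-degree(A)=0, level(A)=3, enqueue
  process A: level=3
All levels: A:3, B:2, C:1, D:0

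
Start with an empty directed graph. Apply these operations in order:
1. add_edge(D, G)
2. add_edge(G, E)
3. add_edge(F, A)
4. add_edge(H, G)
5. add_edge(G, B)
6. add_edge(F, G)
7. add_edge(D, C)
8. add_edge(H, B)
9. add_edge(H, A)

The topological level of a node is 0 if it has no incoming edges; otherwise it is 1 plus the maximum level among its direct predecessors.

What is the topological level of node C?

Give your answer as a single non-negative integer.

Op 1: add_edge(D, G). Edges now: 1
Op 2: add_edge(G, E). Edges now: 2
Op 3: add_edge(F, A). Edges now: 3
Op 4: add_edge(H, G). Edges now: 4
Op 5: add_edge(G, B). Edges now: 5
Op 6: add_edge(F, G). Edges now: 6
Op 7: add_edge(D, C). Edges now: 7
Op 8: add_edge(H, B). Edges now: 8
Op 9: add_edge(H, A). Edges now: 9
Compute levels (Kahn BFS):
  sources (in-degree 0): D, F, H
  process D: level=0
    D->C: in-degree(C)=0, level(C)=1, enqueue
    D->G: in-degree(G)=2, level(G)>=1
  process F: level=0
    F->A: in-degree(A)=1, level(A)>=1
    F->G: in-degree(G)=1, level(G)>=1
  process H: level=0
    H->A: in-degree(A)=0, level(A)=1, enqueue
    H->B: in-degree(B)=1, level(B)>=1
    H->G: in-degree(G)=0, level(G)=1, enqueue
  process C: level=1
  process A: level=1
  process G: level=1
    G->B: in-degree(B)=0, level(B)=2, enqueue
    G->E: in-degree(E)=0, level(E)=2, enqueue
  process B: level=2
  process E: level=2
All levels: A:1, B:2, C:1, D:0, E:2, F:0, G:1, H:0
level(C) = 1

Answer: 1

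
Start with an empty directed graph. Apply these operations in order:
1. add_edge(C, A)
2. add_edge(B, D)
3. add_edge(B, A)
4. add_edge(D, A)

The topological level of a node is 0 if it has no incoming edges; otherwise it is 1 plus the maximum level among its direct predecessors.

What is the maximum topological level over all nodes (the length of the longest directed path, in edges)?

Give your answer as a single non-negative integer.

Answer: 2

Derivation:
Op 1: add_edge(C, A). Edges now: 1
Op 2: add_edge(B, D). Edges now: 2
Op 3: add_edge(B, A). Edges now: 3
Op 4: add_edge(D, A). Edges now: 4
Compute levels (Kahn BFS):
  sources (in-degree 0): B, C
  process B: level=0
    B->A: in-degree(A)=2, level(A)>=1
    B->D: in-degree(D)=0, level(D)=1, enqueue
  process C: level=0
    C->A: in-degree(A)=1, level(A)>=1
  process D: level=1
    D->A: in-degree(A)=0, level(A)=2, enqueue
  process A: level=2
All levels: A:2, B:0, C:0, D:1
max level = 2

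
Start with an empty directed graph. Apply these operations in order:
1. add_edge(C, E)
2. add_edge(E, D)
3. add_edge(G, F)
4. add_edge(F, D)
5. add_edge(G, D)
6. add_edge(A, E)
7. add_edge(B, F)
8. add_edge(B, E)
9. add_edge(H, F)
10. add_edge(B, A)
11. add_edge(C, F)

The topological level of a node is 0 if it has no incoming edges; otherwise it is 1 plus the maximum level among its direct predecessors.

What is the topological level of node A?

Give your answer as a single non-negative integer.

Answer: 1

Derivation:
Op 1: add_edge(C, E). Edges now: 1
Op 2: add_edge(E, D). Edges now: 2
Op 3: add_edge(G, F). Edges now: 3
Op 4: add_edge(F, D). Edges now: 4
Op 5: add_edge(G, D). Edges now: 5
Op 6: add_edge(A, E). Edges now: 6
Op 7: add_edge(B, F). Edges now: 7
Op 8: add_edge(B, E). Edges now: 8
Op 9: add_edge(H, F). Edges now: 9
Op 10: add_edge(B, A). Edges now: 10
Op 11: add_edge(C, F). Edges now: 11
Compute levels (Kahn BFS):
  sources (in-degree 0): B, C, G, H
  process B: level=0
    B->A: in-degree(A)=0, level(A)=1, enqueue
    B->E: in-degree(E)=2, level(E)>=1
    B->F: in-degree(F)=3, level(F)>=1
  process C: level=0
    C->E: in-degree(E)=1, level(E)>=1
    C->F: in-degree(F)=2, level(F)>=1
  process G: level=0
    G->D: in-degree(D)=2, level(D)>=1
    G->F: in-degree(F)=1, level(F)>=1
  process H: level=0
    H->F: in-degree(F)=0, level(F)=1, enqueue
  process A: level=1
    A->E: in-degree(E)=0, level(E)=2, enqueue
  process F: level=1
    F->D: in-degree(D)=1, level(D)>=2
  process E: level=2
    E->D: in-degree(D)=0, level(D)=3, enqueue
  process D: level=3
All levels: A:1, B:0, C:0, D:3, E:2, F:1, G:0, H:0
level(A) = 1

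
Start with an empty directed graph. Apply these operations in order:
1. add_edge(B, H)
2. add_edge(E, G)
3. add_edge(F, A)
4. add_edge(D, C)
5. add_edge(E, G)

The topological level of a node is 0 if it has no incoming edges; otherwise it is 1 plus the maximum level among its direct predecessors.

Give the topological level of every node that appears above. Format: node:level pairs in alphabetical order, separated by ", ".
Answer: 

Answer: A:1, B:0, C:1, D:0, E:0, F:0, G:1, H:1

Derivation:
Op 1: add_edge(B, H). Edges now: 1
Op 2: add_edge(E, G). Edges now: 2
Op 3: add_edge(F, A). Edges now: 3
Op 4: add_edge(D, C). Edges now: 4
Op 5: add_edge(E, G) (duplicate, no change). Edges now: 4
Compute levels (Kahn BFS):
  sources (in-degree 0): B, D, E, F
  process B: level=0
    B->H: in-degree(H)=0, level(H)=1, enqueue
  process D: level=0
    D->C: in-degree(C)=0, level(C)=1, enqueue
  process E: level=0
    E->G: in-degree(G)=0, level(G)=1, enqueue
  process F: level=0
    F->A: in-degree(A)=0, level(A)=1, enqueue
  process H: level=1
  process C: level=1
  process G: level=1
  process A: level=1
All levels: A:1, B:0, C:1, D:0, E:0, F:0, G:1, H:1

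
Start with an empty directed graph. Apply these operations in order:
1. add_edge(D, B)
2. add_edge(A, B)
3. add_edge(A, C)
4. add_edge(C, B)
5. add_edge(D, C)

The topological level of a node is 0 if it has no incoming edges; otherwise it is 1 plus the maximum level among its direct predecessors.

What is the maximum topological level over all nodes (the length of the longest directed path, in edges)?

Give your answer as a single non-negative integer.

Op 1: add_edge(D, B). Edges now: 1
Op 2: add_edge(A, B). Edges now: 2
Op 3: add_edge(A, C). Edges now: 3
Op 4: add_edge(C, B). Edges now: 4
Op 5: add_edge(D, C). Edges now: 5
Compute levels (Kahn BFS):
  sources (in-degree 0): A, D
  process A: level=0
    A->B: in-degree(B)=2, level(B)>=1
    A->C: in-degree(C)=1, level(C)>=1
  process D: level=0
    D->B: in-degree(B)=1, level(B)>=1
    D->C: in-degree(C)=0, level(C)=1, enqueue
  process C: level=1
    C->B: in-degree(B)=0, level(B)=2, enqueue
  process B: level=2
All levels: A:0, B:2, C:1, D:0
max level = 2

Answer: 2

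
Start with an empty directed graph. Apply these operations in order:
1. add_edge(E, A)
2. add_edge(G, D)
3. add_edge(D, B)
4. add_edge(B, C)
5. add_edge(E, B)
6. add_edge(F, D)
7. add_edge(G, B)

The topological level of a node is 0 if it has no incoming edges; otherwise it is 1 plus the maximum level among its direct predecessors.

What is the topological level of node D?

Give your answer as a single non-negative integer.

Answer: 1

Derivation:
Op 1: add_edge(E, A). Edges now: 1
Op 2: add_edge(G, D). Edges now: 2
Op 3: add_edge(D, B). Edges now: 3
Op 4: add_edge(B, C). Edges now: 4
Op 5: add_edge(E, B). Edges now: 5
Op 6: add_edge(F, D). Edges now: 6
Op 7: add_edge(G, B). Edges now: 7
Compute levels (Kahn BFS):
  sources (in-degree 0): E, F, G
  process E: level=0
    E->A: in-degree(A)=0, level(A)=1, enqueue
    E->B: in-degree(B)=2, level(B)>=1
  process F: level=0
    F->D: in-degree(D)=1, level(D)>=1
  process G: level=0
    G->B: in-degree(B)=1, level(B)>=1
    G->D: in-degree(D)=0, level(D)=1, enqueue
  process A: level=1
  process D: level=1
    D->B: in-degree(B)=0, level(B)=2, enqueue
  process B: level=2
    B->C: in-degree(C)=0, level(C)=3, enqueue
  process C: level=3
All levels: A:1, B:2, C:3, D:1, E:0, F:0, G:0
level(D) = 1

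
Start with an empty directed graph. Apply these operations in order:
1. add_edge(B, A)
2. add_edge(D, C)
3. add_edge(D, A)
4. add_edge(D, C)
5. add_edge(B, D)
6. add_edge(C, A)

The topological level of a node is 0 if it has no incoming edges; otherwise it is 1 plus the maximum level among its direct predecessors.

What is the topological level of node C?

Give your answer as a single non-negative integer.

Answer: 2

Derivation:
Op 1: add_edge(B, A). Edges now: 1
Op 2: add_edge(D, C). Edges now: 2
Op 3: add_edge(D, A). Edges now: 3
Op 4: add_edge(D, C) (duplicate, no change). Edges now: 3
Op 5: add_edge(B, D). Edges now: 4
Op 6: add_edge(C, A). Edges now: 5
Compute levels (Kahn BFS):
  sources (in-degree 0): B
  process B: level=0
    B->A: in-degree(A)=2, level(A)>=1
    B->D: in-degree(D)=0, level(D)=1, enqueue
  process D: level=1
    D->A: in-degree(A)=1, level(A)>=2
    D->C: in-degree(C)=0, level(C)=2, enqueue
  process C: level=2
    C->A: in-degree(A)=0, level(A)=3, enqueue
  process A: level=3
All levels: A:3, B:0, C:2, D:1
level(C) = 2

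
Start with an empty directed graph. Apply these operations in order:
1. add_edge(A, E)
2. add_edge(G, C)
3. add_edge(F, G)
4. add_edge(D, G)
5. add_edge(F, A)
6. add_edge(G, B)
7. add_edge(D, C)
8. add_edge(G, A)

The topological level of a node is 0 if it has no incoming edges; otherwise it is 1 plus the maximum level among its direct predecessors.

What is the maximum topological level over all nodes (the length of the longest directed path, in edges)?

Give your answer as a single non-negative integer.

Answer: 3

Derivation:
Op 1: add_edge(A, E). Edges now: 1
Op 2: add_edge(G, C). Edges now: 2
Op 3: add_edge(F, G). Edges now: 3
Op 4: add_edge(D, G). Edges now: 4
Op 5: add_edge(F, A). Edges now: 5
Op 6: add_edge(G, B). Edges now: 6
Op 7: add_edge(D, C). Edges now: 7
Op 8: add_edge(G, A). Edges now: 8
Compute levels (Kahn BFS):
  sources (in-degree 0): D, F
  process D: level=0
    D->C: in-degree(C)=1, level(C)>=1
    D->G: in-degree(G)=1, level(G)>=1
  process F: level=0
    F->A: in-degree(A)=1, level(A)>=1
    F->G: in-degree(G)=0, level(G)=1, enqueue
  process G: level=1
    G->A: in-degree(A)=0, level(A)=2, enqueue
    G->B: in-degree(B)=0, level(B)=2, enqueue
    G->C: in-degree(C)=0, level(C)=2, enqueue
  process A: level=2
    A->E: in-degree(E)=0, level(E)=3, enqueue
  process B: level=2
  process C: level=2
  process E: level=3
All levels: A:2, B:2, C:2, D:0, E:3, F:0, G:1
max level = 3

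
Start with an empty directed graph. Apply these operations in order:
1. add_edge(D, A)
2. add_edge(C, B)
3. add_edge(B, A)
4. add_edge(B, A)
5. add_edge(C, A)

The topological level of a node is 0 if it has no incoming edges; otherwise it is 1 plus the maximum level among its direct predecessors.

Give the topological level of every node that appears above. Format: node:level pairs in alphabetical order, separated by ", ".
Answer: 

Answer: A:2, B:1, C:0, D:0

Derivation:
Op 1: add_edge(D, A). Edges now: 1
Op 2: add_edge(C, B). Edges now: 2
Op 3: add_edge(B, A). Edges now: 3
Op 4: add_edge(B, A) (duplicate, no change). Edges now: 3
Op 5: add_edge(C, A). Edges now: 4
Compute levels (Kahn BFS):
  sources (in-degree 0): C, D
  process C: level=0
    C->A: in-degree(A)=2, level(A)>=1
    C->B: in-degree(B)=0, level(B)=1, enqueue
  process D: level=0
    D->A: in-degree(A)=1, level(A)>=1
  process B: level=1
    B->A: in-degree(A)=0, level(A)=2, enqueue
  process A: level=2
All levels: A:2, B:1, C:0, D:0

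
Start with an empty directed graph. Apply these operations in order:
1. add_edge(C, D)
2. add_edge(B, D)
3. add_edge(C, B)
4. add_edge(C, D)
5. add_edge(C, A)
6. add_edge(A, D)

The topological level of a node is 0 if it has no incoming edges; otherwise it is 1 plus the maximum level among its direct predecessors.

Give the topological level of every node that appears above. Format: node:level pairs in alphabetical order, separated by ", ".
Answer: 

Op 1: add_edge(C, D). Edges now: 1
Op 2: add_edge(B, D). Edges now: 2
Op 3: add_edge(C, B). Edges now: 3
Op 4: add_edge(C, D) (duplicate, no change). Edges now: 3
Op 5: add_edge(C, A). Edges now: 4
Op 6: add_edge(A, D). Edges now: 5
Compute levels (Kahn BFS):
  sources (in-degree 0): C
  process C: level=0
    C->A: in-degree(A)=0, level(A)=1, enqueue
    C->B: in-degree(B)=0, level(B)=1, enqueue
    C->D: in-degree(D)=2, level(D)>=1
  process A: level=1
    A->D: in-degree(D)=1, level(D)>=2
  process B: level=1
    B->D: in-degree(D)=0, level(D)=2, enqueue
  process D: level=2
All levels: A:1, B:1, C:0, D:2

Answer: A:1, B:1, C:0, D:2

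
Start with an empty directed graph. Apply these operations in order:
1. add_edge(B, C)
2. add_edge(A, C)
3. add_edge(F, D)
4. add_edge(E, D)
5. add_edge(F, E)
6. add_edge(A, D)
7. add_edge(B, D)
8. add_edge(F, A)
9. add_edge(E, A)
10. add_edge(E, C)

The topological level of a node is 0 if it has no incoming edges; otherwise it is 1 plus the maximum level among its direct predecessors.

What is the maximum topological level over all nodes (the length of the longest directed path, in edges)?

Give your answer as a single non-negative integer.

Answer: 3

Derivation:
Op 1: add_edge(B, C). Edges now: 1
Op 2: add_edge(A, C). Edges now: 2
Op 3: add_edge(F, D). Edges now: 3
Op 4: add_edge(E, D). Edges now: 4
Op 5: add_edge(F, E). Edges now: 5
Op 6: add_edge(A, D). Edges now: 6
Op 7: add_edge(B, D). Edges now: 7
Op 8: add_edge(F, A). Edges now: 8
Op 9: add_edge(E, A). Edges now: 9
Op 10: add_edge(E, C). Edges now: 10
Compute levels (Kahn BFS):
  sources (in-degree 0): B, F
  process B: level=0
    B->C: in-degree(C)=2, level(C)>=1
    B->D: in-degree(D)=3, level(D)>=1
  process F: level=0
    F->A: in-degree(A)=1, level(A)>=1
    F->D: in-degree(D)=2, level(D)>=1
    F->E: in-degree(E)=0, level(E)=1, enqueue
  process E: level=1
    E->A: in-degree(A)=0, level(A)=2, enqueue
    E->C: in-degree(C)=1, level(C)>=2
    E->D: in-degree(D)=1, level(D)>=2
  process A: level=2
    A->C: in-degree(C)=0, level(C)=3, enqueue
    A->D: in-degree(D)=0, level(D)=3, enqueue
  process C: level=3
  process D: level=3
All levels: A:2, B:0, C:3, D:3, E:1, F:0
max level = 3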